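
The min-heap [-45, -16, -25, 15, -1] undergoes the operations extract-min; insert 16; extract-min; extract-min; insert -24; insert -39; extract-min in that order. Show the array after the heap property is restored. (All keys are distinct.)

[-24, -1, 16, 15]

extract-min → returns -45:
  remove root -45; move last element -1 to root → [-1, -16, -25, 15]
  -1 vs smaller child -25 at index 2, swap → [-25, -16, -1, 15]
insert 16:
  append 16 at index 4 → [-25, -16, -1, 15, 16] (no swap needed)
extract-min → returns -25:
  remove root -25; move last element 16 to root → [16, -16, -1, 15]
  16 vs smaller child -16 at index 1, swap → [-16, 16, -1, 15]
  16 vs only child 15 at index 3, swap → [-16, 15, -1, 16]
extract-min → returns -16:
  remove root -16; move last element 16 to root → [16, 15, -1]
  16 vs smaller child -1 at index 2, swap → [-1, 15, 16]
insert -24:
  append -24 at index 3 → [-1, 15, 16, -24]
  -24 < parent 15 at index 1, swap → [-1, -24, 16, 15]
  -24 < parent -1 at index 0, swap → [-24, -1, 16, 15]
insert -39:
  append -39 at index 4 → [-24, -1, 16, 15, -39]
  -39 < parent -1 at index 1, swap → [-24, -39, 16, 15, -1]
  -39 < parent -24 at index 0, swap → [-39, -24, 16, 15, -1]
extract-min → returns -39:
  remove root -39; move last element -1 to root → [-1, -24, 16, 15]
  -1 vs smaller child -24 at index 1, swap → [-24, -1, 16, 15]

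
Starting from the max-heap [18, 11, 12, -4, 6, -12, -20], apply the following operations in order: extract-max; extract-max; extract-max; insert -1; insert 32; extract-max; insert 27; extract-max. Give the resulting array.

extract-max → returns 18:
  remove root 18; move last element -20 to root → [-20, 11, 12, -4, 6, -12]
  -20 vs larger child 12 at index 2, swap → [12, 11, -20, -4, 6, -12]
  -20 vs only child -12 at index 5, swap → [12, 11, -12, -4, 6, -20]
extract-max → returns 12:
  remove root 12; move last element -20 to root → [-20, 11, -12, -4, 6]
  -20 vs larger child 11 at index 1, swap → [11, -20, -12, -4, 6]
  -20 vs larger child 6 at index 4, swap → [11, 6, -12, -4, -20]
extract-max → returns 11:
  remove root 11; move last element -20 to root → [-20, 6, -12, -4]
  -20 vs larger child 6 at index 1, swap → [6, -20, -12, -4]
  -20 vs only child -4 at index 3, swap → [6, -4, -12, -20]
insert -1:
  append -1 at index 4 → [6, -4, -12, -20, -1]
  -1 > parent -4 at index 1, swap → [6, -1, -12, -20, -4]
insert 32:
  append 32 at index 5 → [6, -1, -12, -20, -4, 32]
  32 > parent -12 at index 2, swap → [6, -1, 32, -20, -4, -12]
  32 > parent 6 at index 0, swap → [32, -1, 6, -20, -4, -12]
extract-max → returns 32:
  remove root 32; move last element -12 to root → [-12, -1, 6, -20, -4]
  -12 vs larger child 6 at index 2, swap → [6, -1, -12, -20, -4]
insert 27:
  append 27 at index 5 → [6, -1, -12, -20, -4, 27]
  27 > parent -12 at index 2, swap → [6, -1, 27, -20, -4, -12]
  27 > parent 6 at index 0, swap → [27, -1, 6, -20, -4, -12]
extract-max → returns 27:
  remove root 27; move last element -12 to root → [-12, -1, 6, -20, -4]
  -12 vs larger child 6 at index 2, swap → [6, -1, -12, -20, -4]

[6, -1, -12, -20, -4]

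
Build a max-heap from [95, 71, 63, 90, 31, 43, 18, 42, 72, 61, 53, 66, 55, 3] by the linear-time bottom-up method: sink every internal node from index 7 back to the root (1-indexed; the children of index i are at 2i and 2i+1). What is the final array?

sift down from index 7: already satisfies heap property
sift down from index 6:
  43 vs larger child 66 at index 12, swap → [95, 71, 63, 90, 31, 66, 18, 42, 72, 61, 53, 43, 55, 3]
sift down from index 5:
  31 vs larger child 61 at index 10, swap → [95, 71, 63, 90, 61, 66, 18, 42, 72, 31, 53, 43, 55, 3]
sift down from index 4: already satisfies heap property
sift down from index 3:
  63 vs larger child 66 at index 6, swap → [95, 71, 66, 90, 61, 63, 18, 42, 72, 31, 53, 43, 55, 3]
sift down from index 2:
  71 vs larger child 90 at index 4, swap → [95, 90, 66, 71, 61, 63, 18, 42, 72, 31, 53, 43, 55, 3]
  71 vs larger child 72 at index 9, swap → [95, 90, 66, 72, 61, 63, 18, 42, 71, 31, 53, 43, 55, 3]
sift down from index 1: already satisfies heap property

[95, 90, 66, 72, 61, 63, 18, 42, 71, 31, 53, 43, 55, 3]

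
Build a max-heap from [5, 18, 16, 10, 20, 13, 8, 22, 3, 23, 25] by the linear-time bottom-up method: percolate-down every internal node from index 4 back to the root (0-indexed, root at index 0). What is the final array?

[25, 23, 16, 22, 20, 13, 8, 10, 3, 18, 5]

sift down from index 4:
  20 vs larger child 25 at index 10, swap → [5, 18, 16, 10, 25, 13, 8, 22, 3, 23, 20]
sift down from index 3:
  10 vs larger child 22 at index 7, swap → [5, 18, 16, 22, 25, 13, 8, 10, 3, 23, 20]
sift down from index 2: already satisfies heap property
sift down from index 1:
  18 vs larger child 25 at index 4, swap → [5, 25, 16, 22, 18, 13, 8, 10, 3, 23, 20]
  18 vs larger child 23 at index 9, swap → [5, 25, 16, 22, 23, 13, 8, 10, 3, 18, 20]
sift down from index 0:
  5 vs larger child 25 at index 1, swap → [25, 5, 16, 22, 23, 13, 8, 10, 3, 18, 20]
  5 vs larger child 23 at index 4, swap → [25, 23, 16, 22, 5, 13, 8, 10, 3, 18, 20]
  5 vs larger child 20 at index 10, swap → [25, 23, 16, 22, 20, 13, 8, 10, 3, 18, 5]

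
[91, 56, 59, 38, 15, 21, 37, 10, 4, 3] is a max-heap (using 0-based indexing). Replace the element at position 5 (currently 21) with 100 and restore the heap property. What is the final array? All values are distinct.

set index 5 from 21 to 100 → [91, 56, 59, 38, 15, 100, 37, 10, 4, 3]
100 > parent 59 at index 2, swap → [91, 56, 100, 38, 15, 59, 37, 10, 4, 3]
100 > parent 91 at index 0, swap → [100, 56, 91, 38, 15, 59, 37, 10, 4, 3]

[100, 56, 91, 38, 15, 59, 37, 10, 4, 3]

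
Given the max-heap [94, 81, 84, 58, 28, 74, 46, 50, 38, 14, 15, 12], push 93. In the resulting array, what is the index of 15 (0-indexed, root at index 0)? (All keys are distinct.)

10

append 93 at index 12 → [94, 81, 84, 58, 28, 74, 46, 50, 38, 14, 15, 12, 93]
93 > parent 74 at index 5, swap → [94, 81, 84, 58, 28, 93, 46, 50, 38, 14, 15, 12, 74]
93 > parent 84 at index 2, swap → [94, 81, 93, 58, 28, 84, 46, 50, 38, 14, 15, 12, 74]
resulting array: [94, 81, 93, 58, 28, 84, 46, 50, 38, 14, 15, 12, 74]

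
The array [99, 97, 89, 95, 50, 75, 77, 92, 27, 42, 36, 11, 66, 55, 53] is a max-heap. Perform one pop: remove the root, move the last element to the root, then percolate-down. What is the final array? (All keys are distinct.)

[97, 95, 89, 92, 50, 75, 77, 53, 27, 42, 36, 11, 66, 55]

remove root 99; move last element 53 to root → [53, 97, 89, 95, 50, 75, 77, 92, 27, 42, 36, 11, 66, 55]
53 vs larger child 97 at index 1, swap → [97, 53, 89, 95, 50, 75, 77, 92, 27, 42, 36, 11, 66, 55]
53 vs larger child 95 at index 3, swap → [97, 95, 89, 53, 50, 75, 77, 92, 27, 42, 36, 11, 66, 55]
53 vs larger child 92 at index 7, swap → [97, 95, 89, 92, 50, 75, 77, 53, 27, 42, 36, 11, 66, 55]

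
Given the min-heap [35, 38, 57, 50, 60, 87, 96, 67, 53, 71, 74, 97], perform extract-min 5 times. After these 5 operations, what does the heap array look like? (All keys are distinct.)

[60, 67, 87, 74, 71, 97, 96]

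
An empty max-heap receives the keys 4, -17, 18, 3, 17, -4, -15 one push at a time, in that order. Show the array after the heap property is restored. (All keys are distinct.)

Insert 4:
  append 4 at index 0 → [4] (no swap needed)
Insert -17:
  append -17 at index 1 → [4, -17] (no swap needed)
Insert 18:
  append 18 at index 2 → [4, -17, 18]
  18 > parent 4 at index 0, swap → [18, -17, 4]
Insert 3:
  append 3 at index 3 → [18, -17, 4, 3]
  3 > parent -17 at index 1, swap → [18, 3, 4, -17]
Insert 17:
  append 17 at index 4 → [18, 3, 4, -17, 17]
  17 > parent 3 at index 1, swap → [18, 17, 4, -17, 3]
Insert -4:
  append -4 at index 5 → [18, 17, 4, -17, 3, -4] (no swap needed)
Insert -15:
  append -15 at index 6 → [18, 17, 4, -17, 3, -4, -15] (no swap needed)

[18, 17, 4, -17, 3, -4, -15]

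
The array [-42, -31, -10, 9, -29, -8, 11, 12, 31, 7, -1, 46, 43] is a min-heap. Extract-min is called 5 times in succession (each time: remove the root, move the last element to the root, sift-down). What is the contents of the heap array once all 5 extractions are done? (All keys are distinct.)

[-1, 7, 11, 9, 31, 43, 46, 12]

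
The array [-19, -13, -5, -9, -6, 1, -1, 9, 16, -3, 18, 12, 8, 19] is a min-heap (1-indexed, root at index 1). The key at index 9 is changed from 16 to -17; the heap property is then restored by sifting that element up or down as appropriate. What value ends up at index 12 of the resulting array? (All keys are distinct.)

12

set index 9 from 16 to -17 → [-19, -13, -5, -9, -6, 1, -1, 9, -17, -3, 18, 12, 8, 19]
-17 < parent -9 at index 4, swap → [-19, -13, -5, -17, -6, 1, -1, 9, -9, -3, 18, 12, 8, 19]
-17 < parent -13 at index 2, swap → [-19, -17, -5, -13, -6, 1, -1, 9, -9, -3, 18, 12, 8, 19]
resulting array: [-19, -17, -5, -13, -6, 1, -1, 9, -9, -3, 18, 12, 8, 19]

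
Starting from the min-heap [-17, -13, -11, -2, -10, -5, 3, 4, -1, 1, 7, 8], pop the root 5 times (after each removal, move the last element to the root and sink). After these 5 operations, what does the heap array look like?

[-2, -1, 3, 4, 1, 7, 8]

extract-min #1 returns -17:
  remove root -17; move last element 8 to root → [8, -13, -11, -2, -10, -5, 3, 4, -1, 1, 7]
  8 vs smaller child -13 at index 1, swap → [-13, 8, -11, -2, -10, -5, 3, 4, -1, 1, 7]
  8 vs smaller child -10 at index 4, swap → [-13, -10, -11, -2, 8, -5, 3, 4, -1, 1, 7]
  8 vs smaller child 1 at index 9, swap → [-13, -10, -11, -2, 1, -5, 3, 4, -1, 8, 7]
extract-min #2 returns -13:
  remove root -13; move last element 7 to root → [7, -10, -11, -2, 1, -5, 3, 4, -1, 8]
  7 vs smaller child -11 at index 2, swap → [-11, -10, 7, -2, 1, -5, 3, 4, -1, 8]
  7 vs smaller child -5 at index 5, swap → [-11, -10, -5, -2, 1, 7, 3, 4, -1, 8]
extract-min #3 returns -11:
  remove root -11; move last element 8 to root → [8, -10, -5, -2, 1, 7, 3, 4, -1]
  8 vs smaller child -10 at index 1, swap → [-10, 8, -5, -2, 1, 7, 3, 4, -1]
  8 vs smaller child -2 at index 3, swap → [-10, -2, -5, 8, 1, 7, 3, 4, -1]
  8 vs smaller child -1 at index 8, swap → [-10, -2, -5, -1, 1, 7, 3, 4, 8]
extract-min #4 returns -10:
  remove root -10; move last element 8 to root → [8, -2, -5, -1, 1, 7, 3, 4]
  8 vs smaller child -5 at index 2, swap → [-5, -2, 8, -1, 1, 7, 3, 4]
  8 vs smaller child 3 at index 6, swap → [-5, -2, 3, -1, 1, 7, 8, 4]
extract-min #5 returns -5:
  remove root -5; move last element 4 to root → [4, -2, 3, -1, 1, 7, 8]
  4 vs smaller child -2 at index 1, swap → [-2, 4, 3, -1, 1, 7, 8]
  4 vs smaller child -1 at index 3, swap → [-2, -1, 3, 4, 1, 7, 8]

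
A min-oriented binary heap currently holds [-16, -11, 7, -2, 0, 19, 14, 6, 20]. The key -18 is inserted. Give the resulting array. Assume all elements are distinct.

[-18, -16, 7, -2, -11, 19, 14, 6, 20, 0]

append -18 at index 9 → [-16, -11, 7, -2, 0, 19, 14, 6, 20, -18]
-18 < parent 0 at index 4, swap → [-16, -11, 7, -2, -18, 19, 14, 6, 20, 0]
-18 < parent -11 at index 1, swap → [-16, -18, 7, -2, -11, 19, 14, 6, 20, 0]
-18 < parent -16 at index 0, swap → [-18, -16, 7, -2, -11, 19, 14, 6, 20, 0]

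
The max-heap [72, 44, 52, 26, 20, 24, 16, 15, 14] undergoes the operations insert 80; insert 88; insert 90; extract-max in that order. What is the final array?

[88, 80, 52, 26, 72, 24, 16, 15, 14, 20, 44]

insert 80:
  append 80 at index 9 → [72, 44, 52, 26, 20, 24, 16, 15, 14, 80]
  80 > parent 20 at index 4, swap → [72, 44, 52, 26, 80, 24, 16, 15, 14, 20]
  80 > parent 44 at index 1, swap → [72, 80, 52, 26, 44, 24, 16, 15, 14, 20]
  80 > parent 72 at index 0, swap → [80, 72, 52, 26, 44, 24, 16, 15, 14, 20]
insert 88:
  append 88 at index 10 → [80, 72, 52, 26, 44, 24, 16, 15, 14, 20, 88]
  88 > parent 44 at index 4, swap → [80, 72, 52, 26, 88, 24, 16, 15, 14, 20, 44]
  88 > parent 72 at index 1, swap → [80, 88, 52, 26, 72, 24, 16, 15, 14, 20, 44]
  88 > parent 80 at index 0, swap → [88, 80, 52, 26, 72, 24, 16, 15, 14, 20, 44]
insert 90:
  append 90 at index 11 → [88, 80, 52, 26, 72, 24, 16, 15, 14, 20, 44, 90]
  90 > parent 24 at index 5, swap → [88, 80, 52, 26, 72, 90, 16, 15, 14, 20, 44, 24]
  90 > parent 52 at index 2, swap → [88, 80, 90, 26, 72, 52, 16, 15, 14, 20, 44, 24]
  90 > parent 88 at index 0, swap → [90, 80, 88, 26, 72, 52, 16, 15, 14, 20, 44, 24]
extract-max → returns 90:
  remove root 90; move last element 24 to root → [24, 80, 88, 26, 72, 52, 16, 15, 14, 20, 44]
  24 vs larger child 88 at index 2, swap → [88, 80, 24, 26, 72, 52, 16, 15, 14, 20, 44]
  24 vs larger child 52 at index 5, swap → [88, 80, 52, 26, 72, 24, 16, 15, 14, 20, 44]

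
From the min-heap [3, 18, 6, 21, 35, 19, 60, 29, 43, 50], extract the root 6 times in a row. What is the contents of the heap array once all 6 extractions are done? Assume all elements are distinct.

[35, 50, 43, 60]

extract-min #1 returns 3:
  remove root 3; move last element 50 to root → [50, 18, 6, 21, 35, 19, 60, 29, 43]
  50 vs smaller child 6 at index 2, swap → [6, 18, 50, 21, 35, 19, 60, 29, 43]
  50 vs smaller child 19 at index 5, swap → [6, 18, 19, 21, 35, 50, 60, 29, 43]
extract-min #2 returns 6:
  remove root 6; move last element 43 to root → [43, 18, 19, 21, 35, 50, 60, 29]
  43 vs smaller child 18 at index 1, swap → [18, 43, 19, 21, 35, 50, 60, 29]
  43 vs smaller child 21 at index 3, swap → [18, 21, 19, 43, 35, 50, 60, 29]
  43 vs only child 29 at index 7, swap → [18, 21, 19, 29, 35, 50, 60, 43]
extract-min #3 returns 18:
  remove root 18; move last element 43 to root → [43, 21, 19, 29, 35, 50, 60]
  43 vs smaller child 19 at index 2, swap → [19, 21, 43, 29, 35, 50, 60]
extract-min #4 returns 19:
  remove root 19; move last element 60 to root → [60, 21, 43, 29, 35, 50]
  60 vs smaller child 21 at index 1, swap → [21, 60, 43, 29, 35, 50]
  60 vs smaller child 29 at index 3, swap → [21, 29, 43, 60, 35, 50]
extract-min #5 returns 21:
  remove root 21; move last element 50 to root → [50, 29, 43, 60, 35]
  50 vs smaller child 29 at index 1, swap → [29, 50, 43, 60, 35]
  50 vs smaller child 35 at index 4, swap → [29, 35, 43, 60, 50]
extract-min #6 returns 29:
  remove root 29; move last element 50 to root → [50, 35, 43, 60]
  50 vs smaller child 35 at index 1, swap → [35, 50, 43, 60]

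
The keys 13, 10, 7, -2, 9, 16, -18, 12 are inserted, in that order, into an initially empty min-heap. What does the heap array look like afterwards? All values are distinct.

Insert 13:
  append 13 at index 0 → [13] (no swap needed)
Insert 10:
  append 10 at index 1 → [13, 10]
  10 < parent 13 at index 0, swap → [10, 13]
Insert 7:
  append 7 at index 2 → [10, 13, 7]
  7 < parent 10 at index 0, swap → [7, 13, 10]
Insert -2:
  append -2 at index 3 → [7, 13, 10, -2]
  -2 < parent 13 at index 1, swap → [7, -2, 10, 13]
  -2 < parent 7 at index 0, swap → [-2, 7, 10, 13]
Insert 9:
  append 9 at index 4 → [-2, 7, 10, 13, 9] (no swap needed)
Insert 16:
  append 16 at index 5 → [-2, 7, 10, 13, 9, 16] (no swap needed)
Insert -18:
  append -18 at index 6 → [-2, 7, 10, 13, 9, 16, -18]
  -18 < parent 10 at index 2, swap → [-2, 7, -18, 13, 9, 16, 10]
  -18 < parent -2 at index 0, swap → [-18, 7, -2, 13, 9, 16, 10]
Insert 12:
  append 12 at index 7 → [-18, 7, -2, 13, 9, 16, 10, 12]
  12 < parent 13 at index 3, swap → [-18, 7, -2, 12, 9, 16, 10, 13]

[-18, 7, -2, 12, 9, 16, 10, 13]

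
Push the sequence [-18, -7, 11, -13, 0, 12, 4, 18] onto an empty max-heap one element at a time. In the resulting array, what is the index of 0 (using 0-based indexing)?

Insert -18:
  append -18 at index 0 → [-18] (no swap needed)
Insert -7:
  append -7 at index 1 → [-18, -7]
  -7 > parent -18 at index 0, swap → [-7, -18]
Insert 11:
  append 11 at index 2 → [-7, -18, 11]
  11 > parent -7 at index 0, swap → [11, -18, -7]
Insert -13:
  append -13 at index 3 → [11, -18, -7, -13]
  -13 > parent -18 at index 1, swap → [11, -13, -7, -18]
Insert 0:
  append 0 at index 4 → [11, -13, -7, -18, 0]
  0 > parent -13 at index 1, swap → [11, 0, -7, -18, -13]
Insert 12:
  append 12 at index 5 → [11, 0, -7, -18, -13, 12]
  12 > parent -7 at index 2, swap → [11, 0, 12, -18, -13, -7]
  12 > parent 11 at index 0, swap → [12, 0, 11, -18, -13, -7]
Insert 4:
  append 4 at index 6 → [12, 0, 11, -18, -13, -7, 4] (no swap needed)
Insert 18:
  append 18 at index 7 → [12, 0, 11, -18, -13, -7, 4, 18]
  18 > parent -18 at index 3, swap → [12, 0, 11, 18, -13, -7, 4, -18]
  18 > parent 0 at index 1, swap → [12, 18, 11, 0, -13, -7, 4, -18]
  18 > parent 12 at index 0, swap → [18, 12, 11, 0, -13, -7, 4, -18]
resulting array: [18, 12, 11, 0, -13, -7, 4, -18]

3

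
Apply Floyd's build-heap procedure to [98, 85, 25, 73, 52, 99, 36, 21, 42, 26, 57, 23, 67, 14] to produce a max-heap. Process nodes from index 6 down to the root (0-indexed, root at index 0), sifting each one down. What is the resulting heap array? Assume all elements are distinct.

sift down from index 6: already satisfies heap property
sift down from index 5: already satisfies heap property
sift down from index 4:
  52 vs larger child 57 at index 10, swap → [98, 85, 25, 73, 57, 99, 36, 21, 42, 26, 52, 23, 67, 14]
sift down from index 3: already satisfies heap property
sift down from index 2:
  25 vs larger child 99 at index 5, swap → [98, 85, 99, 73, 57, 25, 36, 21, 42, 26, 52, 23, 67, 14]
  25 vs larger child 67 at index 12, swap → [98, 85, 99, 73, 57, 67, 36, 21, 42, 26, 52, 23, 25, 14]
sift down from index 1: already satisfies heap property
sift down from index 0:
  98 vs larger child 99 at index 2, swap → [99, 85, 98, 73, 57, 67, 36, 21, 42, 26, 52, 23, 25, 14]

[99, 85, 98, 73, 57, 67, 36, 21, 42, 26, 52, 23, 25, 14]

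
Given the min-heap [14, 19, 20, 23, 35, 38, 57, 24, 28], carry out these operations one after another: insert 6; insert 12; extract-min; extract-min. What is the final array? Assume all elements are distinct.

insert 6:
  append 6 at index 9 → [14, 19, 20, 23, 35, 38, 57, 24, 28, 6]
  6 < parent 35 at index 4, swap → [14, 19, 20, 23, 6, 38, 57, 24, 28, 35]
  6 < parent 19 at index 1, swap → [14, 6, 20, 23, 19, 38, 57, 24, 28, 35]
  6 < parent 14 at index 0, swap → [6, 14, 20, 23, 19, 38, 57, 24, 28, 35]
insert 12:
  append 12 at index 10 → [6, 14, 20, 23, 19, 38, 57, 24, 28, 35, 12]
  12 < parent 19 at index 4, swap → [6, 14, 20, 23, 12, 38, 57, 24, 28, 35, 19]
  12 < parent 14 at index 1, swap → [6, 12, 20, 23, 14, 38, 57, 24, 28, 35, 19]
extract-min → returns 6:
  remove root 6; move last element 19 to root → [19, 12, 20, 23, 14, 38, 57, 24, 28, 35]
  19 vs smaller child 12 at index 1, swap → [12, 19, 20, 23, 14, 38, 57, 24, 28, 35]
  19 vs smaller child 14 at index 4, swap → [12, 14, 20, 23, 19, 38, 57, 24, 28, 35]
extract-min → returns 12:
  remove root 12; move last element 35 to root → [35, 14, 20, 23, 19, 38, 57, 24, 28]
  35 vs smaller child 14 at index 1, swap → [14, 35, 20, 23, 19, 38, 57, 24, 28]
  35 vs smaller child 19 at index 4, swap → [14, 19, 20, 23, 35, 38, 57, 24, 28]

[14, 19, 20, 23, 35, 38, 57, 24, 28]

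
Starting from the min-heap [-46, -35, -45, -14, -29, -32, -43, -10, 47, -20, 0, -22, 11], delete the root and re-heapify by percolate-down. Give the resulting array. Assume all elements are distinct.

[-45, -35, -43, -14, -29, -32, 11, -10, 47, -20, 0, -22]

remove root -46; move last element 11 to root → [11, -35, -45, -14, -29, -32, -43, -10, 47, -20, 0, -22]
11 vs smaller child -45 at index 2, swap → [-45, -35, 11, -14, -29, -32, -43, -10, 47, -20, 0, -22]
11 vs smaller child -43 at index 6, swap → [-45, -35, -43, -14, -29, -32, 11, -10, 47, -20, 0, -22]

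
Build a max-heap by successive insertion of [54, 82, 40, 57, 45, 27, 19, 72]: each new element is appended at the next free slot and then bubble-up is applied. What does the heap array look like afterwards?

Insert 54:
  append 54 at index 0 → [54] (no swap needed)
Insert 82:
  append 82 at index 1 → [54, 82]
  82 > parent 54 at index 0, swap → [82, 54]
Insert 40:
  append 40 at index 2 → [82, 54, 40] (no swap needed)
Insert 57:
  append 57 at index 3 → [82, 54, 40, 57]
  57 > parent 54 at index 1, swap → [82, 57, 40, 54]
Insert 45:
  append 45 at index 4 → [82, 57, 40, 54, 45] (no swap needed)
Insert 27:
  append 27 at index 5 → [82, 57, 40, 54, 45, 27] (no swap needed)
Insert 19:
  append 19 at index 6 → [82, 57, 40, 54, 45, 27, 19] (no swap needed)
Insert 72:
  append 72 at index 7 → [82, 57, 40, 54, 45, 27, 19, 72]
  72 > parent 54 at index 3, swap → [82, 57, 40, 72, 45, 27, 19, 54]
  72 > parent 57 at index 1, swap → [82, 72, 40, 57, 45, 27, 19, 54]

[82, 72, 40, 57, 45, 27, 19, 54]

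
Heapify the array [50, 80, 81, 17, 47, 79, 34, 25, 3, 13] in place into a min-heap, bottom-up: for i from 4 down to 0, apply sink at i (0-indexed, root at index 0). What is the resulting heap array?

sift down from index 4:
  47 vs only child 13 at index 9, swap → [50, 80, 81, 17, 13, 79, 34, 25, 3, 47]
sift down from index 3:
  17 vs smaller child 3 at index 8, swap → [50, 80, 81, 3, 13, 79, 34, 25, 17, 47]
sift down from index 2:
  81 vs smaller child 34 at index 6, swap → [50, 80, 34, 3, 13, 79, 81, 25, 17, 47]
sift down from index 1:
  80 vs smaller child 3 at index 3, swap → [50, 3, 34, 80, 13, 79, 81, 25, 17, 47]
  80 vs smaller child 17 at index 8, swap → [50, 3, 34, 17, 13, 79, 81, 25, 80, 47]
sift down from index 0:
  50 vs smaller child 3 at index 1, swap → [3, 50, 34, 17, 13, 79, 81, 25, 80, 47]
  50 vs smaller child 13 at index 4, swap → [3, 13, 34, 17, 50, 79, 81, 25, 80, 47]
  50 vs only child 47 at index 9, swap → [3, 13, 34, 17, 47, 79, 81, 25, 80, 50]

[3, 13, 34, 17, 47, 79, 81, 25, 80, 50]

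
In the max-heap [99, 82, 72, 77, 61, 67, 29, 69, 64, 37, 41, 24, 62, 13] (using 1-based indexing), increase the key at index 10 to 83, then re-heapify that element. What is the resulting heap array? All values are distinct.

[99, 83, 72, 77, 82, 67, 29, 69, 64, 61, 41, 24, 62, 13]

set index 10 from 37 to 83 → [99, 82, 72, 77, 61, 67, 29, 69, 64, 83, 41, 24, 62, 13]
83 > parent 61 at index 5, swap → [99, 82, 72, 77, 83, 67, 29, 69, 64, 61, 41, 24, 62, 13]
83 > parent 82 at index 2, swap → [99, 83, 72, 77, 82, 67, 29, 69, 64, 61, 41, 24, 62, 13]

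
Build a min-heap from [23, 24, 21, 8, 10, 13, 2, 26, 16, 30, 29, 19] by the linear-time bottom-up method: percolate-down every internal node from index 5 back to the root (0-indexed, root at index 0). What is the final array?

[2, 8, 13, 16, 10, 19, 21, 26, 24, 30, 29, 23]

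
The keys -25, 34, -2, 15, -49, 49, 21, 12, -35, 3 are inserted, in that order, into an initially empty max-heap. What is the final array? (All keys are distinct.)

Insert -25:
  append -25 at index 0 → [-25] (no swap needed)
Insert 34:
  append 34 at index 1 → [-25, 34]
  34 > parent -25 at index 0, swap → [34, -25]
Insert -2:
  append -2 at index 2 → [34, -25, -2] (no swap needed)
Insert 15:
  append 15 at index 3 → [34, -25, -2, 15]
  15 > parent -25 at index 1, swap → [34, 15, -2, -25]
Insert -49:
  append -49 at index 4 → [34, 15, -2, -25, -49] (no swap needed)
Insert 49:
  append 49 at index 5 → [34, 15, -2, -25, -49, 49]
  49 > parent -2 at index 2, swap → [34, 15, 49, -25, -49, -2]
  49 > parent 34 at index 0, swap → [49, 15, 34, -25, -49, -2]
Insert 21:
  append 21 at index 6 → [49, 15, 34, -25, -49, -2, 21] (no swap needed)
Insert 12:
  append 12 at index 7 → [49, 15, 34, -25, -49, -2, 21, 12]
  12 > parent -25 at index 3, swap → [49, 15, 34, 12, -49, -2, 21, -25]
Insert -35:
  append -35 at index 8 → [49, 15, 34, 12, -49, -2, 21, -25, -35] (no swap needed)
Insert 3:
  append 3 at index 9 → [49, 15, 34, 12, -49, -2, 21, -25, -35, 3]
  3 > parent -49 at index 4, swap → [49, 15, 34, 12, 3, -2, 21, -25, -35, -49]

[49, 15, 34, 12, 3, -2, 21, -25, -35, -49]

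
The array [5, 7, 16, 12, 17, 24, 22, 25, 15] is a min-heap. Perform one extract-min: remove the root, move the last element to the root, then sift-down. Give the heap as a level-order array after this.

remove root 5; move last element 15 to root → [15, 7, 16, 12, 17, 24, 22, 25]
15 vs smaller child 7 at index 1, swap → [7, 15, 16, 12, 17, 24, 22, 25]
15 vs smaller child 12 at index 3, swap → [7, 12, 16, 15, 17, 24, 22, 25]

[7, 12, 16, 15, 17, 24, 22, 25]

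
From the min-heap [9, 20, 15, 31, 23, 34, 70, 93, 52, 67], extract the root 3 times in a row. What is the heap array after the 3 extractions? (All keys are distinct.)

[23, 31, 34, 93, 52, 67, 70]

extract-min #1 returns 9:
  remove root 9; move last element 67 to root → [67, 20, 15, 31, 23, 34, 70, 93, 52]
  67 vs smaller child 15 at index 2, swap → [15, 20, 67, 31, 23, 34, 70, 93, 52]
  67 vs smaller child 34 at index 5, swap → [15, 20, 34, 31, 23, 67, 70, 93, 52]
extract-min #2 returns 15:
  remove root 15; move last element 52 to root → [52, 20, 34, 31, 23, 67, 70, 93]
  52 vs smaller child 20 at index 1, swap → [20, 52, 34, 31, 23, 67, 70, 93]
  52 vs smaller child 23 at index 4, swap → [20, 23, 34, 31, 52, 67, 70, 93]
extract-min #3 returns 20:
  remove root 20; move last element 93 to root → [93, 23, 34, 31, 52, 67, 70]
  93 vs smaller child 23 at index 1, swap → [23, 93, 34, 31, 52, 67, 70]
  93 vs smaller child 31 at index 3, swap → [23, 31, 34, 93, 52, 67, 70]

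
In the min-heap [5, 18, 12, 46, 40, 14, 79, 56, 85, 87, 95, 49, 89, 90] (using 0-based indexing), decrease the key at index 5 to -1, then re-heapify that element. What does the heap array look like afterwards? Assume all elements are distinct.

set index 5 from 14 to -1 → [5, 18, 12, 46, 40, -1, 79, 56, 85, 87, 95, 49, 89, 90]
-1 < parent 12 at index 2, swap → [5, 18, -1, 46, 40, 12, 79, 56, 85, 87, 95, 49, 89, 90]
-1 < parent 5 at index 0, swap → [-1, 18, 5, 46, 40, 12, 79, 56, 85, 87, 95, 49, 89, 90]

[-1, 18, 5, 46, 40, 12, 79, 56, 85, 87, 95, 49, 89, 90]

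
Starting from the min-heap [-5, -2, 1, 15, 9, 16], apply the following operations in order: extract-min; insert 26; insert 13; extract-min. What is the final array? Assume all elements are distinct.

[1, 9, 13, 15, 16, 26]

extract-min → returns -5:
  remove root -5; move last element 16 to root → [16, -2, 1, 15, 9]
  16 vs smaller child -2 at index 1, swap → [-2, 16, 1, 15, 9]
  16 vs smaller child 9 at index 4, swap → [-2, 9, 1, 15, 16]
insert 26:
  append 26 at index 5 → [-2, 9, 1, 15, 16, 26] (no swap needed)
insert 13:
  append 13 at index 6 → [-2, 9, 1, 15, 16, 26, 13] (no swap needed)
extract-min → returns -2:
  remove root -2; move last element 13 to root → [13, 9, 1, 15, 16, 26]
  13 vs smaller child 1 at index 2, swap → [1, 9, 13, 15, 16, 26]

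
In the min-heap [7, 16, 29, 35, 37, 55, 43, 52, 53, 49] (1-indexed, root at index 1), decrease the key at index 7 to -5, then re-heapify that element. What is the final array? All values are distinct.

[-5, 16, 7, 35, 37, 55, 29, 52, 53, 49]

set index 7 from 43 to -5 → [7, 16, 29, 35, 37, 55, -5, 52, 53, 49]
-5 < parent 29 at index 3, swap → [7, 16, -5, 35, 37, 55, 29, 52, 53, 49]
-5 < parent 7 at index 1, swap → [-5, 16, 7, 35, 37, 55, 29, 52, 53, 49]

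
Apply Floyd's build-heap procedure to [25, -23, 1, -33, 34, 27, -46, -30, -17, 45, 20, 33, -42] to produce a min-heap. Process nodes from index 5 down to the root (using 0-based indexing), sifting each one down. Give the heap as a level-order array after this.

sift down from index 5:
  27 vs smaller child -42 at index 12, swap → [25, -23, 1, -33, 34, -42, -46, -30, -17, 45, 20, 33, 27]
sift down from index 4:
  34 vs smaller child 20 at index 10, swap → [25, -23, 1, -33, 20, -42, -46, -30, -17, 45, 34, 33, 27]
sift down from index 3: already satisfies heap property
sift down from index 2:
  1 vs smaller child -46 at index 6, swap → [25, -23, -46, -33, 20, -42, 1, -30, -17, 45, 34, 33, 27]
sift down from index 1:
  -23 vs smaller child -33 at index 3, swap → [25, -33, -46, -23, 20, -42, 1, -30, -17, 45, 34, 33, 27]
  -23 vs smaller child -30 at index 7, swap → [25, -33, -46, -30, 20, -42, 1, -23, -17, 45, 34, 33, 27]
sift down from index 0:
  25 vs smaller child -46 at index 2, swap → [-46, -33, 25, -30, 20, -42, 1, -23, -17, 45, 34, 33, 27]
  25 vs smaller child -42 at index 5, swap → [-46, -33, -42, -30, 20, 25, 1, -23, -17, 45, 34, 33, 27]

[-46, -33, -42, -30, 20, 25, 1, -23, -17, 45, 34, 33, 27]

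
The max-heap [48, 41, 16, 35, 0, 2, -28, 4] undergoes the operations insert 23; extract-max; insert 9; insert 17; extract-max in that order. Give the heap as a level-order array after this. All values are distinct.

insert 23:
  append 23 at index 8 → [48, 41, 16, 35, 0, 2, -28, 4, 23] (no swap needed)
extract-max → returns 48:
  remove root 48; move last element 23 to root → [23, 41, 16, 35, 0, 2, -28, 4]
  23 vs larger child 41 at index 1, swap → [41, 23, 16, 35, 0, 2, -28, 4]
  23 vs larger child 35 at index 3, swap → [41, 35, 16, 23, 0, 2, -28, 4]
insert 9:
  append 9 at index 8 → [41, 35, 16, 23, 0, 2, -28, 4, 9] (no swap needed)
insert 17:
  append 17 at index 9 → [41, 35, 16, 23, 0, 2, -28, 4, 9, 17]
  17 > parent 0 at index 4, swap → [41, 35, 16, 23, 17, 2, -28, 4, 9, 0]
extract-max → returns 41:
  remove root 41; move last element 0 to root → [0, 35, 16, 23, 17, 2, -28, 4, 9]
  0 vs larger child 35 at index 1, swap → [35, 0, 16, 23, 17, 2, -28, 4, 9]
  0 vs larger child 23 at index 3, swap → [35, 23, 16, 0, 17, 2, -28, 4, 9]
  0 vs larger child 9 at index 8, swap → [35, 23, 16, 9, 17, 2, -28, 4, 0]

[35, 23, 16, 9, 17, 2, -28, 4, 0]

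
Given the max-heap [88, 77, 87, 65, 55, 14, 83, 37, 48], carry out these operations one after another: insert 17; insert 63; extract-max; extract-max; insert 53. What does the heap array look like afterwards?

[83, 77, 55, 65, 63, 14, 17, 37, 48, 53]

insert 17:
  append 17 at index 9 → [88, 77, 87, 65, 55, 14, 83, 37, 48, 17] (no swap needed)
insert 63:
  append 63 at index 10 → [88, 77, 87, 65, 55, 14, 83, 37, 48, 17, 63]
  63 > parent 55 at index 4, swap → [88, 77, 87, 65, 63, 14, 83, 37, 48, 17, 55]
extract-max → returns 88:
  remove root 88; move last element 55 to root → [55, 77, 87, 65, 63, 14, 83, 37, 48, 17]
  55 vs larger child 87 at index 2, swap → [87, 77, 55, 65, 63, 14, 83, 37, 48, 17]
  55 vs larger child 83 at index 6, swap → [87, 77, 83, 65, 63, 14, 55, 37, 48, 17]
extract-max → returns 87:
  remove root 87; move last element 17 to root → [17, 77, 83, 65, 63, 14, 55, 37, 48]
  17 vs larger child 83 at index 2, swap → [83, 77, 17, 65, 63, 14, 55, 37, 48]
  17 vs larger child 55 at index 6, swap → [83, 77, 55, 65, 63, 14, 17, 37, 48]
insert 53:
  append 53 at index 9 → [83, 77, 55, 65, 63, 14, 17, 37, 48, 53] (no swap needed)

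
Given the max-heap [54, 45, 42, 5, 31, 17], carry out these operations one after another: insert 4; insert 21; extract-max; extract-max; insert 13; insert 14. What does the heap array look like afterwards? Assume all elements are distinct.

[42, 31, 17, 21, 5, 4, 13, 14]

insert 4:
  append 4 at index 6 → [54, 45, 42, 5, 31, 17, 4] (no swap needed)
insert 21:
  append 21 at index 7 → [54, 45, 42, 5, 31, 17, 4, 21]
  21 > parent 5 at index 3, swap → [54, 45, 42, 21, 31, 17, 4, 5]
extract-max → returns 54:
  remove root 54; move last element 5 to root → [5, 45, 42, 21, 31, 17, 4]
  5 vs larger child 45 at index 1, swap → [45, 5, 42, 21, 31, 17, 4]
  5 vs larger child 31 at index 4, swap → [45, 31, 42, 21, 5, 17, 4]
extract-max → returns 45:
  remove root 45; move last element 4 to root → [4, 31, 42, 21, 5, 17]
  4 vs larger child 42 at index 2, swap → [42, 31, 4, 21, 5, 17]
  4 vs only child 17 at index 5, swap → [42, 31, 17, 21, 5, 4]
insert 13:
  append 13 at index 6 → [42, 31, 17, 21, 5, 4, 13] (no swap needed)
insert 14:
  append 14 at index 7 → [42, 31, 17, 21, 5, 4, 13, 14] (no swap needed)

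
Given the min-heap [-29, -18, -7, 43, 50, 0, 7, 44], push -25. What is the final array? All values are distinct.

append -25 at index 8 → [-29, -18, -7, 43, 50, 0, 7, 44, -25]
-25 < parent 43 at index 3, swap → [-29, -18, -7, -25, 50, 0, 7, 44, 43]
-25 < parent -18 at index 1, swap → [-29, -25, -7, -18, 50, 0, 7, 44, 43]

[-29, -25, -7, -18, 50, 0, 7, 44, 43]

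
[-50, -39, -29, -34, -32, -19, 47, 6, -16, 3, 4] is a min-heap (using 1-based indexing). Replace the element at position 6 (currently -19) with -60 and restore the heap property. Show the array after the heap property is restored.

[-60, -39, -50, -34, -32, -29, 47, 6, -16, 3, 4]

set index 6 from -19 to -60 → [-50, -39, -29, -34, -32, -60, 47, 6, -16, 3, 4]
-60 < parent -29 at index 3, swap → [-50, -39, -60, -34, -32, -29, 47, 6, -16, 3, 4]
-60 < parent -50 at index 1, swap → [-60, -39, -50, -34, -32, -29, 47, 6, -16, 3, 4]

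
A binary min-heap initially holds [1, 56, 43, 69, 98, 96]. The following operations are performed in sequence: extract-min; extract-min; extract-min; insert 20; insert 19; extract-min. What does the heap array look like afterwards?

[20, 69, 96, 98]

extract-min → returns 1:
  remove root 1; move last element 96 to root → [96, 56, 43, 69, 98]
  96 vs smaller child 43 at index 2, swap → [43, 56, 96, 69, 98]
extract-min → returns 43:
  remove root 43; move last element 98 to root → [98, 56, 96, 69]
  98 vs smaller child 56 at index 1, swap → [56, 98, 96, 69]
  98 vs only child 69 at index 3, swap → [56, 69, 96, 98]
extract-min → returns 56:
  remove root 56; move last element 98 to root → [98, 69, 96]
  98 vs smaller child 69 at index 1, swap → [69, 98, 96]
insert 20:
  append 20 at index 3 → [69, 98, 96, 20]
  20 < parent 98 at index 1, swap → [69, 20, 96, 98]
  20 < parent 69 at index 0, swap → [20, 69, 96, 98]
insert 19:
  append 19 at index 4 → [20, 69, 96, 98, 19]
  19 < parent 69 at index 1, swap → [20, 19, 96, 98, 69]
  19 < parent 20 at index 0, swap → [19, 20, 96, 98, 69]
extract-min → returns 19:
  remove root 19; move last element 69 to root → [69, 20, 96, 98]
  69 vs smaller child 20 at index 1, swap → [20, 69, 96, 98]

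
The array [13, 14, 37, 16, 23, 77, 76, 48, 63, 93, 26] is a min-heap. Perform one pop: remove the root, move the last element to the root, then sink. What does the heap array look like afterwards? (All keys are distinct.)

[14, 16, 37, 26, 23, 77, 76, 48, 63, 93]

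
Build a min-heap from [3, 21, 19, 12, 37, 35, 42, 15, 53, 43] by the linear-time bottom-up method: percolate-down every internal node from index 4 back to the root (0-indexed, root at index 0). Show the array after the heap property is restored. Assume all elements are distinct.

[3, 12, 19, 15, 37, 35, 42, 21, 53, 43]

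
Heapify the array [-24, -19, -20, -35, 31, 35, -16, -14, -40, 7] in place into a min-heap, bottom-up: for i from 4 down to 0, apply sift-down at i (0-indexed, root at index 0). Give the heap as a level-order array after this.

sift down from index 4:
  31 vs only child 7 at index 9, swap → [-24, -19, -20, -35, 7, 35, -16, -14, -40, 31]
sift down from index 3:
  -35 vs smaller child -40 at index 8, swap → [-24, -19, -20, -40, 7, 35, -16, -14, -35, 31]
sift down from index 2: already satisfies heap property
sift down from index 1:
  -19 vs smaller child -40 at index 3, swap → [-24, -40, -20, -19, 7, 35, -16, -14, -35, 31]
  -19 vs smaller child -35 at index 8, swap → [-24, -40, -20, -35, 7, 35, -16, -14, -19, 31]
sift down from index 0:
  -24 vs smaller child -40 at index 1, swap → [-40, -24, -20, -35, 7, 35, -16, -14, -19, 31]
  -24 vs smaller child -35 at index 3, swap → [-40, -35, -20, -24, 7, 35, -16, -14, -19, 31]

[-40, -35, -20, -24, 7, 35, -16, -14, -19, 31]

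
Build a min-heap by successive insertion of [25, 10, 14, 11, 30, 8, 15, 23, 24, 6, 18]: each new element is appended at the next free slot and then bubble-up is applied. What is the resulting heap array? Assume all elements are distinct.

[6, 8, 10, 23, 11, 14, 15, 25, 24, 30, 18]

Insert 25:
  append 25 at index 0 → [25] (no swap needed)
Insert 10:
  append 10 at index 1 → [25, 10]
  10 < parent 25 at index 0, swap → [10, 25]
Insert 14:
  append 14 at index 2 → [10, 25, 14] (no swap needed)
Insert 11:
  append 11 at index 3 → [10, 25, 14, 11]
  11 < parent 25 at index 1, swap → [10, 11, 14, 25]
Insert 30:
  append 30 at index 4 → [10, 11, 14, 25, 30] (no swap needed)
Insert 8:
  append 8 at index 5 → [10, 11, 14, 25, 30, 8]
  8 < parent 14 at index 2, swap → [10, 11, 8, 25, 30, 14]
  8 < parent 10 at index 0, swap → [8, 11, 10, 25, 30, 14]
Insert 15:
  append 15 at index 6 → [8, 11, 10, 25, 30, 14, 15] (no swap needed)
Insert 23:
  append 23 at index 7 → [8, 11, 10, 25, 30, 14, 15, 23]
  23 < parent 25 at index 3, swap → [8, 11, 10, 23, 30, 14, 15, 25]
Insert 24:
  append 24 at index 8 → [8, 11, 10, 23, 30, 14, 15, 25, 24] (no swap needed)
Insert 6:
  append 6 at index 9 → [8, 11, 10, 23, 30, 14, 15, 25, 24, 6]
  6 < parent 30 at index 4, swap → [8, 11, 10, 23, 6, 14, 15, 25, 24, 30]
  6 < parent 11 at index 1, swap → [8, 6, 10, 23, 11, 14, 15, 25, 24, 30]
  6 < parent 8 at index 0, swap → [6, 8, 10, 23, 11, 14, 15, 25, 24, 30]
Insert 18:
  append 18 at index 10 → [6, 8, 10, 23, 11, 14, 15, 25, 24, 30, 18] (no swap needed)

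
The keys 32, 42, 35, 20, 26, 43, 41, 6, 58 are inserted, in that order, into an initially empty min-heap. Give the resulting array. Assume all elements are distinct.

Insert 32:
  append 32 at index 0 → [32] (no swap needed)
Insert 42:
  append 42 at index 1 → [32, 42] (no swap needed)
Insert 35:
  append 35 at index 2 → [32, 42, 35] (no swap needed)
Insert 20:
  append 20 at index 3 → [32, 42, 35, 20]
  20 < parent 42 at index 1, swap → [32, 20, 35, 42]
  20 < parent 32 at index 0, swap → [20, 32, 35, 42]
Insert 26:
  append 26 at index 4 → [20, 32, 35, 42, 26]
  26 < parent 32 at index 1, swap → [20, 26, 35, 42, 32]
Insert 43:
  append 43 at index 5 → [20, 26, 35, 42, 32, 43] (no swap needed)
Insert 41:
  append 41 at index 6 → [20, 26, 35, 42, 32, 43, 41] (no swap needed)
Insert 6:
  append 6 at index 7 → [20, 26, 35, 42, 32, 43, 41, 6]
  6 < parent 42 at index 3, swap → [20, 26, 35, 6, 32, 43, 41, 42]
  6 < parent 26 at index 1, swap → [20, 6, 35, 26, 32, 43, 41, 42]
  6 < parent 20 at index 0, swap → [6, 20, 35, 26, 32, 43, 41, 42]
Insert 58:
  append 58 at index 8 → [6, 20, 35, 26, 32, 43, 41, 42, 58] (no swap needed)

[6, 20, 35, 26, 32, 43, 41, 42, 58]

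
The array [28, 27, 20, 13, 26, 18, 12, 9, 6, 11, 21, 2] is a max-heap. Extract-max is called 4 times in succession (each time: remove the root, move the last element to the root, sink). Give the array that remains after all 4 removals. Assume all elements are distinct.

[20, 13, 18, 9, 11, 6, 12, 2]

extract-max #1 returns 28:
  remove root 28; move last element 2 to root → [2, 27, 20, 13, 26, 18, 12, 9, 6, 11, 21]
  2 vs larger child 27 at index 1, swap → [27, 2, 20, 13, 26, 18, 12, 9, 6, 11, 21]
  2 vs larger child 26 at index 4, swap → [27, 26, 20, 13, 2, 18, 12, 9, 6, 11, 21]
  2 vs larger child 21 at index 10, swap → [27, 26, 20, 13, 21, 18, 12, 9, 6, 11, 2]
extract-max #2 returns 27:
  remove root 27; move last element 2 to root → [2, 26, 20, 13, 21, 18, 12, 9, 6, 11]
  2 vs larger child 26 at index 1, swap → [26, 2, 20, 13, 21, 18, 12, 9, 6, 11]
  2 vs larger child 21 at index 4, swap → [26, 21, 20, 13, 2, 18, 12, 9, 6, 11]
  2 vs only child 11 at index 9, swap → [26, 21, 20, 13, 11, 18, 12, 9, 6, 2]
extract-max #3 returns 26:
  remove root 26; move last element 2 to root → [2, 21, 20, 13, 11, 18, 12, 9, 6]
  2 vs larger child 21 at index 1, swap → [21, 2, 20, 13, 11, 18, 12, 9, 6]
  2 vs larger child 13 at index 3, swap → [21, 13, 20, 2, 11, 18, 12, 9, 6]
  2 vs larger child 9 at index 7, swap → [21, 13, 20, 9, 11, 18, 12, 2, 6]
extract-max #4 returns 21:
  remove root 21; move last element 6 to root → [6, 13, 20, 9, 11, 18, 12, 2]
  6 vs larger child 20 at index 2, swap → [20, 13, 6, 9, 11, 18, 12, 2]
  6 vs larger child 18 at index 5, swap → [20, 13, 18, 9, 11, 6, 12, 2]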